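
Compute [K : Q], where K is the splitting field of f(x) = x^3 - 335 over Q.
[K : Q] = 6

The roots of x^3 - 335 are ∛335, ω∛335, ω^2∛335 where ω = e^(2πi/3) is a primitive cube root of unity, so K = Q(∛335, ω). Now [Q(∛335):Q] = 3 (since 335 is not a perfect cube, x^3 - 335 is irreducible) and [Q(ω):Q] = 2. Both 2 and 3 divide [K:Q], and [K:Q] ≤ 3·2 = 6, so [K:Q] = 6. (Equivalently: Q(∛335) ⊂ R but ω ∉ R, so [K : Q(∛335)] = 2.)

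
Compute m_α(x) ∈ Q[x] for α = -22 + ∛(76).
m_α(x) = x^3 + 66x^2 + 1452x + 10572

Set β = α + 22 = ∛(76), so β^3 = 76. Then (α + 22)^3 - 76 = 0, i.e. α is a root of g(x) = (x + 22)^3 - 76 = x^3 + 66x^2 + 1452x + 10572. Since g(x) = h(x + 22) where h(x) = x^3 - 76, and h is irreducible over Q (because 76 is not a perfect cube, so h has no rational root, and a monic cubic with no rational root is irreducible), g is also irreducible (irreducibility is preserved under the substitution x → x + 22). Hence m_α(x) = x^3 + 66x^2 + 1452x + 10572.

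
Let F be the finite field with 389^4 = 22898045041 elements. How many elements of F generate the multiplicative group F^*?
There are φ(22898045040) = 5383913472 primitive elements

F_q^* is cyclic of order q - 1 = 22898045040. A cyclic group of order m has exactly φ(m) generators. Here m = 22898045040 = 2^4 · 3 · 5 · 13 · 29 · 97 · 2609, so the number of primitive elements is φ(22898045040) = 5383913472.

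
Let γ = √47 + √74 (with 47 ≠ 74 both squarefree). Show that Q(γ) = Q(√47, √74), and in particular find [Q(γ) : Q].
[Q(γ) : Q] = 4 (equivalently, Q(γ) = Q(√47, √74))

Obviously Q(γ) ⊆ Q(√47, √74), and [Q(√47, √74):Q] = 4 (since 47, 74 are distinct squarefree integers > 1 with 3478 not a perfect square). To show equality we compute the minimal polynomial of γ. From γ = √47 + √74: γ^2 = 47 + 2√(3478) + 74 = 121 + 2√(3478), so γ^2 - 121 = 2√(3478); squaring, (γ^2 - 121)^2 = 4·3478, i.e. γ^4 - 242γ^2 + 14641 - 13912 = 0, i.e. γ^4 - 242γ^2 + 729 = 0. So γ is a root of x^4 - 242x^2 + 729. This polynomial is irreducible over Q: it has no rational root (each ±√47 ± √74 is irrational), and any factorization into two quadratics over Q would force √(3478) ∈ Q (pairing opposite roots) or √47, √74 ∈ Q (other pairings), all impossible. Hence [Q(γ):Q] = 4 = [Q(√47, √74):Q], so Q(γ) = Q(√47, √74).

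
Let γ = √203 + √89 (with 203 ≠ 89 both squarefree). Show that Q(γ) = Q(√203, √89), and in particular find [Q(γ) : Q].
[Q(γ) : Q] = 4 (equivalently, Q(γ) = Q(√203, √89))

Obviously Q(γ) ⊆ Q(√203, √89), and [Q(√203, √89):Q] = 4 (since 203, 89 are distinct squarefree integers > 1 with 18067 not a perfect square). To show equality we compute the minimal polynomial of γ. From γ = √203 + √89: γ^2 = 203 + 2√(18067) + 89 = 292 + 2√(18067), so γ^2 - 292 = 2√(18067); squaring, (γ^2 - 292)^2 = 4·18067, i.e. γ^4 - 584γ^2 + 85264 - 72268 = 0, i.e. γ^4 - 584γ^2 + 12996 = 0. So γ is a root of x^4 - 584x^2 + 12996. This polynomial is irreducible over Q: it has no rational root (each ±√203 ± √89 is irrational), and any factorization into two quadratics over Q would force √(18067) ∈ Q (pairing opposite roots) or √203, √89 ∈ Q (other pairings), all impossible. Hence [Q(γ):Q] = 4 = [Q(√203, √89):Q], so Q(γ) = Q(√203, √89).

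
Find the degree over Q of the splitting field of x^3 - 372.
[K : Q] = 6

The roots of x^3 - 372 are ∛372, ω∛372, ω^2∛372 where ω = e^(2πi/3) is a primitive cube root of unity, so K = Q(∛372, ω). Now [Q(∛372):Q] = 3 (since 372 is not a perfect cube, x^3 - 372 is irreducible) and [Q(ω):Q] = 2. Both 2 and 3 divide [K:Q], and [K:Q] ≤ 3·2 = 6, so [K:Q] = 6. (Equivalently: Q(∛372) ⊂ R but ω ∉ R, so [K : Q(∛372)] = 2.)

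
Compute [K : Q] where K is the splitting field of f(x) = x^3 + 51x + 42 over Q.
[K : Q] = 6

By the rational root test, any rational root of the monic integer polynomial f(x) = x^3 + 51x + 42 must be an integer dividing the constant term 42, i.e. one of ±{1, 2, 3, 6, 7, 14, 21, 42}. Evaluating: f(1) = 94, f(-1) = -10, f(2) = 152, f(-2) = -68, f(3) = 222, f(-3) = -138, f(6) = 564, f(-6) = -480, f(7) = 742, f(-7) = -658, f(14) = 3500, f(-14) = -3416, f(21) = 10374, f(-21) = -10290, f(42) = 76272, f(-42) = -76188; none is 0, so f has no rational root and is therefore irreducible over Q (a cubic with no linear factor over a field is irreducible). For an irreducible cubic, the Galois group is A_3 or S_3 according as the discriminant disc(f) = -4a^3 - 27b^2 = -4·(51)^3 - 27·(42)^2 = -578232 is or is not a square in Q. Here disc(f) = -578232 is not a perfect square in Q, so the Galois group of f over Q is not contained in A_3 and must be all of S_3. The splitting field has degree |S_3| = 6 over Q, so [K : Q] = 6.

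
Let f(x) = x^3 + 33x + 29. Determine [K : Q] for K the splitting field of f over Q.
[K : Q] = 6

By the rational root test, any rational root of the monic integer polynomial f(x) = x^3 + 33x + 29 must be an integer dividing the constant term 29, i.e. one of ±{1, 29}. Evaluating: f(1) = 63, f(-1) = -5, f(29) = 25375, f(-29) = -25317; none is 0, so f has no rational root and is therefore irreducible over Q (a cubic with no linear factor over a field is irreducible). For an irreducible cubic, the Galois group is A_3 or S_3 according as the discriminant disc(f) = -4a^3 - 27b^2 = -4·(33)^3 - 27·(29)^2 = -166455 is or is not a square in Q. Here disc(f) = -166455 is not a perfect square in Q, so the Galois group of f over Q is not contained in A_3 and must be all of S_3. The splitting field has degree |S_3| = 6 over Q, so [K : Q] = 6.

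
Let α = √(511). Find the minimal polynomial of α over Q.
m_α(x) = x^2 - 511

α satisfies α^2 - 511 = 0, so x^2 - 511 annihilates α. Since d = 511 is squarefree and ≠ 1, it is not a perfect square in Q, so x^2 - 511 has no rational root and is therefore irreducible over Q (a degree-2 polynomial over a field is irreducible iff it has no root). Hence m_α(x) = x^2 - 511.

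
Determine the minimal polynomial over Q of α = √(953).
m_α(x) = x^2 - 953

α satisfies α^2 - 953 = 0, so x^2 - 953 annihilates α. Since d = 953 is squarefree and ≠ 1, it is not a perfect square in Q, so x^2 - 953 has no rational root and is therefore irreducible over Q (a degree-2 polynomial over a field is irreducible iff it has no root). Hence m_α(x) = x^2 - 953.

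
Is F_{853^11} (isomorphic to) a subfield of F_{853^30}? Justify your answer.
No: F_{853^11} is not a subfield of F_{853^30}

F_{p^m} embeds in F_{p^n} iff m | n. Here 11 ∤ 30 (since 30 = 2·11 + 8 with remainder 8 ≠ 0), so F_{853^11} is not a subfield of F_{853^30}. Equivalently: if it were, the tower law would give 11 = [F_{853^11}:F_853] dividing [F_{853^30}:F_853] = 30, contradiction.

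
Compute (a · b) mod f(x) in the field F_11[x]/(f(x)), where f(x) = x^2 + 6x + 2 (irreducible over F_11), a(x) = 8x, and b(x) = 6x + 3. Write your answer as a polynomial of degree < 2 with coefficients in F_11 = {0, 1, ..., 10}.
a · b ≡ 3 (mod f(x))

Multiply in F_11[x]: a(x)·b(x) = (8x)·(6x + 3) = 4x^2 + 2x. This has degree ≥ 2, so divide by f(x) over F_11: 4x^2 + 2x = (4)·(x^2 + 6x + 2) + (3). Hence a·b ≡ 3 (mod f). (F_11[x]/(f) is a field with 11^2 = 121 elements since f is irreducible of degree 2.)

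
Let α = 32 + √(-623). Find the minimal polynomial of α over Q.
m_α(x) = x^2 - 64x + 1647

From α - 32 = √(-623), squaring gives (α - 32)^2 = -623, i.e. α^2 - 64α + 1024 = -623, so α^2 - 64α + 1647 = 0. The discriminant of x^2 - 64x + 1647 is (-64)^2 - 4·(1647) = 4096 - 6588 = -2492, and 4·(-623) is not a perfect square in Q since -623 is squarefree and ≠ 1. Hence x^2 - 64x + 1647 is irreducible over Q and is the minimal polynomial of α.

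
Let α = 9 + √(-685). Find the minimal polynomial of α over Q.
m_α(x) = x^2 - 18x + 766

From α - 9 = √(-685), squaring gives (α - 9)^2 = -685, i.e. α^2 - 18α + 81 = -685, so α^2 - 18α + 766 = 0. The discriminant of x^2 - 18x + 766 is (-18)^2 - 4·(766) = 324 - 3064 = -2740, and 4·(-685) is not a perfect square in Q since -685 is squarefree and ≠ 1. Hence x^2 - 18x + 766 is irreducible over Q and is the minimal polynomial of α.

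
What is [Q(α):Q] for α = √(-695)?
[Q(α):Q] = 2

[Q(α):Q] equals the degree of the minimal polynomial of α. Here α^2 = -695 and x^2 + 695 is irreducible (d = -695 is squarefree, ≠ 1, hence not a square), so deg(m_α) = 2. Thus [Q(α):Q] = 2.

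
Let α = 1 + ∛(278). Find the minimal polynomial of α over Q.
m_α(x) = x^3 - 3x^2 + 3x - 279

Set β = α - 1 = ∛(278), so β^3 = 278. Then (α - 1)^3 - 278 = 0, i.e. α is a root of g(x) = (x - 1)^3 - 278 = x^3 - 3x^2 + 3x - 279. Since g(x) = h(x - 1) where h(x) = x^3 - 278, and h is irreducible over Q (because 278 is not a perfect cube, so h has no rational root, and a monic cubic with no rational root is irreducible), g is also irreducible (irreducibility is preserved under the substitution x → x - 1). Hence m_α(x) = x^3 - 3x^2 + 3x - 279.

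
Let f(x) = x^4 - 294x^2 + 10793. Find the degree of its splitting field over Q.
[K : Q] = 4

Solving the quadratic in x^2: x^2 = (294 ± √(294^2 - 4·10793))/2 = (294 ± √43264)/2 = (294 ± 208)/2, giving x^2 = 251 or x^2 = 43. So f(x) = (x^2 - 251)(x^2 - 43) and the roots of f are ±√251, ±√43. Hence the splitting field is K = Q(√251, √43). Since 251 and 43 are distinct squarefree integers > 1, their product 10793 is not a perfect square, so √43 ∉ Q(√251). By the tower law [K:Q] = [Q(√251,√43):Q(√251)] · [Q(√251):Q] = 2 · 2 = 4.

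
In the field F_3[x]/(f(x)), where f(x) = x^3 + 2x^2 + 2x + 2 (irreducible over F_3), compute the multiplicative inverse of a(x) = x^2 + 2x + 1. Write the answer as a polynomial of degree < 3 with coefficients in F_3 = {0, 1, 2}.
a(x)^(-1) ≡ x^2 + 1 (mod f(x))

Since f is irreducible over F_3, F_3[x]/(f) is a field and a(x) ≠ 0 has an inverse. Apply the extended Euclidean algorithm to f(x) and a(x) in F_3[x]: f(x) = (x)·a(x) + (x + 2);  a(x) = (x)·(x + 2) + (1). The last nonzero remainder is the constant 1 = gcd(f, a) in F_3. Back-substituting through the division chain expresses 1 = s(x)·a(x) + t(x)·f(x) with s(x) ≡ x^2 + 1 (mod f), so a(x)^(-1) ≡ s(x) = x^2 + 1 (mod f). Check: (x^2 + 2x + 1)·(x^2 + 1) = x^4 + 2x^3 + 2x^2 + 2x + 1 ≡ 1 (mod x^3 + 2x^2 + 2x + 2).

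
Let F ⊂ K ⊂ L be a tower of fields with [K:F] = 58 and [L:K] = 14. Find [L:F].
[L:F] = 812

The tower law says that for any tower of field extensions F ⊂ K ⊂ L with finite degrees, [L:F] = [L:K] · [K:F]. Here this gives [L:F] = 14 · 58 = 812.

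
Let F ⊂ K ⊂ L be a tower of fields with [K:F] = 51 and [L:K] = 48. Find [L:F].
[L:F] = 2448

The tower law says that for any tower of field extensions F ⊂ K ⊂ L with finite degrees, [L:F] = [L:K] · [K:F]. Here this gives [L:F] = 48 · 51 = 2448.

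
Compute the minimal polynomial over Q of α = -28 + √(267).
m_α(x) = x^2 + 56x + 517

From α + 28 = √(267), squaring gives (α + 28)^2 = 267, i.e. α^2 + 56α + 784 = 267, so α^2 + 56α + 517 = 0. The discriminant of x^2 + 56x + 517 is (56)^2 - 4·(517) = 3136 - 2068 = 1068, and 4·(267) is not a perfect square in Q since 267 is squarefree and ≠ 1. Hence x^2 + 56x + 517 is irreducible over Q and is the minimal polynomial of α.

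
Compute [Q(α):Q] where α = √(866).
[Q(α):Q] = 2

[Q(α):Q] equals the degree of the minimal polynomial of α. Here α^2 = 866 and x^2 - 866 is irreducible (d = 866 is squarefree, ≠ 1, hence not a square), so deg(m_α) = 2. Thus [Q(α):Q] = 2.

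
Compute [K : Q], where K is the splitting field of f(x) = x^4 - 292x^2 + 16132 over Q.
[K : Q] = 4

Solving the quadratic in x^2: x^2 = (292 ± √(292^2 - 4·16132))/2 = (292 ± √20736)/2 = (292 ± 144)/2, giving x^2 = 218 or x^2 = 74. So f(x) = (x^2 - 218)(x^2 - 74) and the roots of f are ±√218, ±√74. Hence the splitting field is K = Q(√218, √74). Since 218 and 74 are distinct squarefree integers > 1, their product 16132 is not a perfect square, so √74 ∉ Q(√218). By the tower law [K:Q] = [Q(√218,√74):Q(√218)] · [Q(√218):Q] = 2 · 2 = 4.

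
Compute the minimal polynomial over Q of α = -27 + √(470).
m_α(x) = x^2 + 54x + 259

From α + 27 = √(470), squaring gives (α + 27)^2 = 470, i.e. α^2 + 54α + 729 = 470, so α^2 + 54α + 259 = 0. The discriminant of x^2 + 54x + 259 is (54)^2 - 4·(259) = 2916 - 1036 = 1880, and 4·(470) is not a perfect square in Q since 470 is squarefree and ≠ 1. Hence x^2 + 54x + 259 is irreducible over Q and is the minimal polynomial of α.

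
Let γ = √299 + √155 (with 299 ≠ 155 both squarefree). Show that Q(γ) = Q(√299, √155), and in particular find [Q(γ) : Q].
[Q(γ) : Q] = 4 (equivalently, Q(γ) = Q(√299, √155))

Obviously Q(γ) ⊆ Q(√299, √155), and [Q(√299, √155):Q] = 4 (since 299, 155 are distinct squarefree integers > 1 with 46345 not a perfect square). To show equality we compute the minimal polynomial of γ. From γ = √299 + √155: γ^2 = 299 + 2√(46345) + 155 = 454 + 2√(46345), so γ^2 - 454 = 2√(46345); squaring, (γ^2 - 454)^2 = 4·46345, i.e. γ^4 - 908γ^2 + 206116 - 185380 = 0, i.e. γ^4 - 908γ^2 + 20736 = 0. So γ is a root of x^4 - 908x^2 + 20736. This polynomial is irreducible over Q: it has no rational root (each ±√299 ± √155 is irrational), and any factorization into two quadratics over Q would force √(46345) ∈ Q (pairing opposite roots) or √299, √155 ∈ Q (other pairings), all impossible. Hence [Q(γ):Q] = 4 = [Q(√299, √155):Q], so Q(γ) = Q(√299, √155).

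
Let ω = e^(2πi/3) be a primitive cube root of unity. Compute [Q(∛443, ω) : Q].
[Q(∛443, ω) : Q] = 6

[Q(∛443):Q] = 3 (min poly x^3 - 443, irreducible since 443 is not a perfect cube). [Q(ω):Q] = 2 (min poly x^2 + x + 1). Since Q(∛443) ⊂ R and ω ∉ R, we have ω ∉ Q(∛443), so x^2 + x + 1 remains irreducible over Q(∛443) and [Q(∛443, ω) : Q(∛443)] = 2. By the tower law, [Q(∛443, ω) : Q] = 3 · 2 = 6. (In fact Q(∛443, ω) is the splitting field of x^3 - 443 over Q.)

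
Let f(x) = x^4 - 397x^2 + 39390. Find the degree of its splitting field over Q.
[K : Q] = 4

Solving the quadratic in x^2: x^2 = (397 ± √(397^2 - 4·39390))/2 = (397 ± √49)/2 = (397 ± 7)/2, giving x^2 = 195 or x^2 = 202. So f(x) = (x^2 - 195)(x^2 - 202) and the roots of f are ±√195, ±√202. Hence the splitting field is K = Q(√195, √202). Since 195 and 202 are distinct squarefree integers > 1, their product 39390 is not a perfect square, so √202 ∉ Q(√195). By the tower law [K:Q] = [Q(√195,√202):Q(√195)] · [Q(√195):Q] = 2 · 2 = 4.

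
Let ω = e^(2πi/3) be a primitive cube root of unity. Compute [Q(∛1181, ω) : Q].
[Q(∛1181, ω) : Q] = 6

[Q(∛1181):Q] = 3 (min poly x^3 - 1181, irreducible since 1181 is not a perfect cube). [Q(ω):Q] = 2 (min poly x^2 + x + 1). Since Q(∛1181) ⊂ R and ω ∉ R, we have ω ∉ Q(∛1181), so x^2 + x + 1 remains irreducible over Q(∛1181) and [Q(∛1181, ω) : Q(∛1181)] = 2. By the tower law, [Q(∛1181, ω) : Q] = 3 · 2 = 6. (In fact Q(∛1181, ω) is the splitting field of x^3 - 1181 over Q.)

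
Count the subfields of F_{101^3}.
F_{101^3} has 2 subfields

The subfields of F_{p^n} are exactly the fields F_{p^d} for d | n (each is the fixed field of the unique index-d subgroup of Gal(F_{p^n}/F_p) ≅ Z/nZ). The divisors of n = 3 are {1, 3}, giving 2 subfields: F_{101^1}, F_{101^3}.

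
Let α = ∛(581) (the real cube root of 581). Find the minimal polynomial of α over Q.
m_α(x) = x^3 - 581

α satisfies α^3 = 581, so x^3 - 581 annihilates α. By the rational root test, a rational root p/q (in lowest terms) of x^3 - 581 would satisfy p^3 = 581 q^3, forcing q = 1 and p^3 = 581; but 581 is not a perfect cube, contradiction. A monic cubic over Q with no rational root is irreducible (any nontrivial factorization would include a linear factor). Hence x^3 - 581 is the minimal polynomial of α, and in particular [Q(α):Q] = 3.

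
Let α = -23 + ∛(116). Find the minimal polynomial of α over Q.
m_α(x) = x^3 + 69x^2 + 1587x + 12051

Set β = α + 23 = ∛(116), so β^3 = 116. Then (α + 23)^3 - 116 = 0, i.e. α is a root of g(x) = (x + 23)^3 - 116 = x^3 + 69x^2 + 1587x + 12051. Since g(x) = h(x + 23) where h(x) = x^3 - 116, and h is irreducible over Q (because 116 is not a perfect cube, so h has no rational root, and a monic cubic with no rational root is irreducible), g is also irreducible (irreducibility is preserved under the substitution x → x + 23). Hence m_α(x) = x^3 + 69x^2 + 1587x + 12051.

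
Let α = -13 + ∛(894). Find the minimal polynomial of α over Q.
m_α(x) = x^3 + 39x^2 + 507x + 1303

Set β = α + 13 = ∛(894), so β^3 = 894. Then (α + 13)^3 - 894 = 0, i.e. α is a root of g(x) = (x + 13)^3 - 894 = x^3 + 39x^2 + 507x + 1303. Since g(x) = h(x + 13) where h(x) = x^3 - 894, and h is irreducible over Q (because 894 is not a perfect cube, so h has no rational root, and a monic cubic with no rational root is irreducible), g is also irreducible (irreducibility is preserved under the substitution x → x + 13). Hence m_α(x) = x^3 + 39x^2 + 507x + 1303.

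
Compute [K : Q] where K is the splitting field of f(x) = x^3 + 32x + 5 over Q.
[K : Q] = 6

By the rational root test, any rational root of the monic integer polynomial f(x) = x^3 + 32x + 5 must be an integer dividing the constant term 5, i.e. one of ±{1, 5}. Evaluating: f(1) = 38, f(-1) = -28, f(5) = 290, f(-5) = -280; none is 0, so f has no rational root and is therefore irreducible over Q (a cubic with no linear factor over a field is irreducible). For an irreducible cubic, the Galois group is A_3 or S_3 according as the discriminant disc(f) = -4a^3 - 27b^2 = -4·(32)^3 - 27·(5)^2 = -131747 is or is not a square in Q. Here disc(f) = -131747 is not a perfect square in Q, so the Galois group of f over Q is not contained in A_3 and must be all of S_3. The splitting field has degree |S_3| = 6 over Q, so [K : Q] = 6.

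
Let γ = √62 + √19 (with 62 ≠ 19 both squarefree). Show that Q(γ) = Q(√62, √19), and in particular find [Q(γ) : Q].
[Q(γ) : Q] = 4 (equivalently, Q(γ) = Q(√62, √19))

Obviously Q(γ) ⊆ Q(√62, √19), and [Q(√62, √19):Q] = 4 (since 62, 19 are distinct squarefree integers > 1 with 1178 not a perfect square). To show equality we compute the minimal polynomial of γ. From γ = √62 + √19: γ^2 = 62 + 2√(1178) + 19 = 81 + 2√(1178), so γ^2 - 81 = 2√(1178); squaring, (γ^2 - 81)^2 = 4·1178, i.e. γ^4 - 162γ^2 + 6561 - 4712 = 0, i.e. γ^4 - 162γ^2 + 1849 = 0. So γ is a root of x^4 - 162x^2 + 1849. This polynomial is irreducible over Q: it has no rational root (each ±√62 ± √19 is irrational), and any factorization into two quadratics over Q would force √(1178) ∈ Q (pairing opposite roots) or √62, √19 ∈ Q (other pairings), all impossible. Hence [Q(γ):Q] = 4 = [Q(√62, √19):Q], so Q(γ) = Q(√62, √19).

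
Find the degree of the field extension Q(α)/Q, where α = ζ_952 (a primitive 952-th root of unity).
[Q(α):Q] = 384

The minimal polynomial of ζ_952 over Q is the 952-th cyclotomic polynomial Φ_952(x), which is irreducible over Q and has degree φ(952) = 384. Hence [Q(α):Q] = φ(952) = 384.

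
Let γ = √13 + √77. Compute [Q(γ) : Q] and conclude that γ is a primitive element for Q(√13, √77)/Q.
[Q(γ) : Q] = 4 (equivalently, Q(γ) = Q(√13, √77))

Obviously Q(γ) ⊆ Q(√13, √77), and [Q(√13, √77):Q] = 4 (since 13, 77 are distinct squarefree integers > 1 with 1001 not a perfect square). To show equality we compute the minimal polynomial of γ. From γ = √13 + √77: γ^2 = 13 + 2√(1001) + 77 = 90 + 2√(1001), so γ^2 - 90 = 2√(1001); squaring, (γ^2 - 90)^2 = 4·1001, i.e. γ^4 - 180γ^2 + 8100 - 4004 = 0, i.e. γ^4 - 180γ^2 + 4096 = 0. So γ is a root of x^4 - 180x^2 + 4096. This polynomial is irreducible over Q: it has no rational root (each ±√13 ± √77 is irrational), and any factorization into two quadratics over Q would force √(1001) ∈ Q (pairing opposite roots) or √13, √77 ∈ Q (other pairings), all impossible. Hence [Q(γ):Q] = 4 = [Q(√13, √77):Q], so Q(γ) = Q(√13, √77).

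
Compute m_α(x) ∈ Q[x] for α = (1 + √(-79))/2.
m_α(x) = x^2 - x + 20

From 2α - 1 = √(-79), squaring gives (2α - 1)^2 = -79, i.e. 4α^2 - 4α + 1 = -79, so α^2 - α + (1 + 79)/4 = 0. Since -79 ≡ 1 (mod 4), (1 + 79)/4 = 20 ∈ Z. The polynomial x^2 - x + 20 has discriminant 1 - 4·(20) = -79, which is not a perfect square in Q (d = -79 is squarefree and ≠ 1), so x^2 - x + 20 is irreducible over Q. It is the minimal polynomial of α.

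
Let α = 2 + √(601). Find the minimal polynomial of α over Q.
m_α(x) = x^2 - 4x - 597

From α - 2 = √(601), squaring gives (α - 2)^2 = 601, i.e. α^2 - 4α + 4 = 601, so α^2 - 4α - 597 = 0. The discriminant of x^2 - 4x - 597 is (-4)^2 - 4·(-597) = 16 + 2388 = 2404, and 4·(601) is not a perfect square in Q since 601 is squarefree and ≠ 1. Hence x^2 - 4x - 597 is irreducible over Q and is the minimal polynomial of α.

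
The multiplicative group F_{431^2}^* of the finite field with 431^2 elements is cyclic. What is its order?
|F_{431^2}^*| = 185760

F_{431^2} has 431^2 = 185761 elements; its multiplicative group consists of all nonzero elements, so |F_{431^2}^*| = 185761 - 1 = 185760. (It is cyclic since any finite subgroup of the multiplicative group of a field is cyclic.)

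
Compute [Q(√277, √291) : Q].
[Q(√277, √291) : Q] = 4

[Q(√277):Q] = 2 (min poly x^2 - 277, irreducible since 277 is squarefree > 1). For the top step, suppose √291 ∈ Q(√277), say √291 = c + d√277 with c, d ∈ Q. Squaring: 291 = c^2 + 277d^2 + 2cd√277. Since √277 ∉ Q this forces 2cd = 0. If d = 0 then √291 = c ∈ Q, contradicting 291 squarefree > 1. If c = 0 then 291 = 277d^2, so 277·291 = (277d)^2 is a perfect square in Q — but 277·291 = 80607 is not a perfect square (since 277 and 291 are distinct squarefree integers). Contradiction. Hence √291 ∉ Q(√277), so x^2 - 291 stays irreducible over Q(√277) and [Q(√277, √291) : Q(√277)] = 2. By the tower law, [Q(√277, √291) : Q] = 2 · 2 = 4.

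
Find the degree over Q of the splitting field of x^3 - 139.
[K : Q] = 6

The roots of x^3 - 139 are ∛139, ω∛139, ω^2∛139 where ω = e^(2πi/3) is a primitive cube root of unity, so K = Q(∛139, ω). Now [Q(∛139):Q] = 3 (since 139 is not a perfect cube, x^3 - 139 is irreducible) and [Q(ω):Q] = 2. Both 2 and 3 divide [K:Q], and [K:Q] ≤ 3·2 = 6, so [K:Q] = 6. (Equivalently: Q(∛139) ⊂ R but ω ∉ R, so [K : Q(∛139)] = 2.)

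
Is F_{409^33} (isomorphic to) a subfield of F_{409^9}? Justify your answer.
No: F_{409^33} is not a subfield of F_{409^9}

F_{p^m} embeds in F_{p^n} iff m | n. Here 33 ∤ 9 (since 9 = 0·33 + 9 with remainder 9 ≠ 0), so F_{409^33} is not a subfield of F_{409^9}. Equivalently: if it were, the tower law would give 33 = [F_{409^33}:F_409] dividing [F_{409^9}:F_409] = 9, contradiction.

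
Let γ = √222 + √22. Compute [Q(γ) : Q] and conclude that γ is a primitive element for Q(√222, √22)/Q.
[Q(γ) : Q] = 4 (equivalently, Q(γ) = Q(√222, √22))

Obviously Q(γ) ⊆ Q(√222, √22), and [Q(√222, √22):Q] = 4 (since 222, 22 are distinct squarefree integers > 1 with 4884 not a perfect square). To show equality we compute the minimal polynomial of γ. From γ = √222 + √22: γ^2 = 222 + 2√(4884) + 22 = 244 + 2√(4884), so γ^2 - 244 = 2√(4884); squaring, (γ^2 - 244)^2 = 4·4884, i.e. γ^4 - 488γ^2 + 59536 - 19536 = 0, i.e. γ^4 - 488γ^2 + 40000 = 0. So γ is a root of x^4 - 488x^2 + 40000. This polynomial is irreducible over Q: it has no rational root (each ±√222 ± √22 is irrational), and any factorization into two quadratics over Q would force √(4884) ∈ Q (pairing opposite roots) or √222, √22 ∈ Q (other pairings), all impossible. Hence [Q(γ):Q] = 4 = [Q(√222, √22):Q], so Q(γ) = Q(√222, √22).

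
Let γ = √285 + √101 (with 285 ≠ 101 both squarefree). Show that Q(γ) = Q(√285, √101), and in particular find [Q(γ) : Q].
[Q(γ) : Q] = 4 (equivalently, Q(γ) = Q(√285, √101))

Obviously Q(γ) ⊆ Q(√285, √101), and [Q(√285, √101):Q] = 4 (since 285, 101 are distinct squarefree integers > 1 with 28785 not a perfect square). To show equality we compute the minimal polynomial of γ. From γ = √285 + √101: γ^2 = 285 + 2√(28785) + 101 = 386 + 2√(28785), so γ^2 - 386 = 2√(28785); squaring, (γ^2 - 386)^2 = 4·28785, i.e. γ^4 - 772γ^2 + 148996 - 115140 = 0, i.e. γ^4 - 772γ^2 + 33856 = 0. So γ is a root of x^4 - 772x^2 + 33856. This polynomial is irreducible over Q: it has no rational root (each ±√285 ± √101 is irrational), and any factorization into two quadratics over Q would force √(28785) ∈ Q (pairing opposite roots) or √285, √101 ∈ Q (other pairings), all impossible. Hence [Q(γ):Q] = 4 = [Q(√285, √101):Q], so Q(γ) = Q(√285, √101).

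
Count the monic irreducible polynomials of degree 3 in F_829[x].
There are 189907320 monic irreducible polynomials of degree 3 over F_829

Each element of F_{829^3} that lies in no proper subfield is a root of exactly one monic irreducible of degree 3 over F_829, and each such polynomial has 3 distinct roots in F_{829^3}. By Möbius inversion the count is N_829(3) = (1/3) Σ_{d|3} μ(3/d) · 829^d = (1/3)(μ(3)·829^1 + μ(1)·829^3) = 569721960/3 = 189907320.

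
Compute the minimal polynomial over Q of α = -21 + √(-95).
m_α(x) = x^2 + 42x + 536

From α + 21 = √(-95), squaring gives (α + 21)^2 = -95, i.e. α^2 + 42α + 441 = -95, so α^2 + 42α + 536 = 0. The discriminant of x^2 + 42x + 536 is (42)^2 - 4·(536) = 1764 - 2144 = -380, and 4·(-95) is not a perfect square in Q since -95 is squarefree and ≠ 1. Hence x^2 + 42x + 536 is irreducible over Q and is the minimal polynomial of α.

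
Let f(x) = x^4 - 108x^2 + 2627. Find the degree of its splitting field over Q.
[K : Q] = 4

Solving the quadratic in x^2: x^2 = (108 ± √(108^2 - 4·2627))/2 = (108 ± √1156)/2 = (108 ± 34)/2, giving x^2 = 37 or x^2 = 71. So f(x) = (x^2 - 37)(x^2 - 71) and the roots of f are ±√37, ±√71. Hence the splitting field is K = Q(√37, √71). Since 37 and 71 are distinct squarefree integers > 1, their product 2627 is not a perfect square, so √71 ∉ Q(√37). By the tower law [K:Q] = [Q(√37,√71):Q(√37)] · [Q(√37):Q] = 2 · 2 = 4.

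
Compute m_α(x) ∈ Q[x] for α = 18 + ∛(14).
m_α(x) = x^3 - 54x^2 + 972x - 5846

Set β = α - 18 = ∛(14), so β^3 = 14. Then (α - 18)^3 - 14 = 0, i.e. α is a root of g(x) = (x - 18)^3 - 14 = x^3 - 54x^2 + 972x - 5846. Since g(x) = h(x - 18) where h(x) = x^3 - 14, and h is irreducible over Q (because 14 is not a perfect cube, so h has no rational root, and a monic cubic with no rational root is irreducible), g is also irreducible (irreducibility is preserved under the substitution x → x - 18). Hence m_α(x) = x^3 - 54x^2 + 972x - 5846.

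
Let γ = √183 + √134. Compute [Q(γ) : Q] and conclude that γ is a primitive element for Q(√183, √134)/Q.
[Q(γ) : Q] = 4 (equivalently, Q(γ) = Q(√183, √134))

Obviously Q(γ) ⊆ Q(√183, √134), and [Q(√183, √134):Q] = 4 (since 183, 134 are distinct squarefree integers > 1 with 24522 not a perfect square). To show equality we compute the minimal polynomial of γ. From γ = √183 + √134: γ^2 = 183 + 2√(24522) + 134 = 317 + 2√(24522), so γ^2 - 317 = 2√(24522); squaring, (γ^2 - 317)^2 = 4·24522, i.e. γ^4 - 634γ^2 + 100489 - 98088 = 0, i.e. γ^4 - 634γ^2 + 2401 = 0. So γ is a root of x^4 - 634x^2 + 2401. This polynomial is irreducible over Q: it has no rational root (each ±√183 ± √134 is irrational), and any factorization into two quadratics over Q would force √(24522) ∈ Q (pairing opposite roots) or √183, √134 ∈ Q (other pairings), all impossible. Hence [Q(γ):Q] = 4 = [Q(√183, √134):Q], so Q(γ) = Q(√183, √134).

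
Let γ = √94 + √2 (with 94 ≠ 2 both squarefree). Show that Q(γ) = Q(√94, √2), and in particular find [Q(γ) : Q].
[Q(γ) : Q] = 4 (equivalently, Q(γ) = Q(√94, √2))

Obviously Q(γ) ⊆ Q(√94, √2), and [Q(√94, √2):Q] = 4 (since 94, 2 are distinct squarefree integers > 1 with 188 not a perfect square). To show equality we compute the minimal polynomial of γ. From γ = √94 + √2: γ^2 = 94 + 2√(188) + 2 = 96 + 2√(188), so γ^2 - 96 = 2√(188); squaring, (γ^2 - 96)^2 = 4·188, i.e. γ^4 - 192γ^2 + 9216 - 752 = 0, i.e. γ^4 - 192γ^2 + 8464 = 0. So γ is a root of x^4 - 192x^2 + 8464. This polynomial is irreducible over Q: it has no rational root (each ±√94 ± √2 is irrational), and any factorization into two quadratics over Q would force √(188) ∈ Q (pairing opposite roots) or √94, √2 ∈ Q (other pairings), all impossible. Hence [Q(γ):Q] = 4 = [Q(√94, √2):Q], so Q(γ) = Q(√94, √2).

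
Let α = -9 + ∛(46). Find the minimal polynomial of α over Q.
m_α(x) = x^3 + 27x^2 + 243x + 683

Set β = α + 9 = ∛(46), so β^3 = 46. Then (α + 9)^3 - 46 = 0, i.e. α is a root of g(x) = (x + 9)^3 - 46 = x^3 + 27x^2 + 243x + 683. Since g(x) = h(x + 9) where h(x) = x^3 - 46, and h is irreducible over Q (because 46 is not a perfect cube, so h has no rational root, and a monic cubic with no rational root is irreducible), g is also irreducible (irreducibility is preserved under the substitution x → x + 9). Hence m_α(x) = x^3 + 27x^2 + 243x + 683.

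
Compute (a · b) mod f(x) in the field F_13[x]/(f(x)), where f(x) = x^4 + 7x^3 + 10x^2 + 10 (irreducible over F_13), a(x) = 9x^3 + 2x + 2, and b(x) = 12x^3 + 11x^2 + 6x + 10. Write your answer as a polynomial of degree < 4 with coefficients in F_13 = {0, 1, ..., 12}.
a · b ≡ 8x^2 + 11x + 8 (mod f(x))

Multiply in F_13[x]: a(x)·b(x) = (9x^3 + 2x + 2)·(12x^3 + 11x^2 + 6x + 10) = 4x^6 + 8x^5 + 6x^3 + 8x^2 + 6x + 7. This has degree ≥ 4, so divide by f(x) over F_13: 4x^6 + 8x^5 + 6x^3 + 8x^2 + 6x + 7 = (4x^2 + 6x + 9)·(x^4 + 7x^3 + 10x^2 + 10) + (8x^2 + 11x + 8). Hence a·b ≡ 8x^2 + 11x + 8 (mod f). (F_13[x]/(f) is a field with 13^4 = 28561 elements since f is irreducible of degree 4.)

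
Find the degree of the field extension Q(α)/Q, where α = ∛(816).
[Q(α):Q] = 3

The minimal polynomial of α is x^3 - 816, irreducible over Q since 816 is not a perfect cube (so x^3 - 816 has no rational root). Hence [Q(α):Q] = deg(m_α) = 3.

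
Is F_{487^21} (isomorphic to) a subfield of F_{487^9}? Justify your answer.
No: F_{487^21} is not a subfield of F_{487^9}

F_{p^m} embeds in F_{p^n} iff m | n. Here 21 ∤ 9 (since 9 = 0·21 + 9 with remainder 9 ≠ 0), so F_{487^21} is not a subfield of F_{487^9}. Equivalently: if it were, the tower law would give 21 = [F_{487^21}:F_487] dividing [F_{487^9}:F_487] = 9, contradiction.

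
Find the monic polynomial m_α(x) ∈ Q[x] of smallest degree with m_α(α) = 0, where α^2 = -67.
m_α(x) = x^2 + 67

α satisfies α^2 + 67 = 0, so x^2 + 67 annihilates α. Since d = -67 is squarefree and ≠ 1, it is not a perfect square in Q, so x^2 + 67 has no rational root and is therefore irreducible over Q (a degree-2 polynomial over a field is irreducible iff it has no root). Hence m_α(x) = x^2 + 67.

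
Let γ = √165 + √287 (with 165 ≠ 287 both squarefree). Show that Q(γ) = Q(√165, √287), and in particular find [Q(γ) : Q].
[Q(γ) : Q] = 4 (equivalently, Q(γ) = Q(√165, √287))

Obviously Q(γ) ⊆ Q(√165, √287), and [Q(√165, √287):Q] = 4 (since 165, 287 are distinct squarefree integers > 1 with 47355 not a perfect square). To show equality we compute the minimal polynomial of γ. From γ = √165 + √287: γ^2 = 165 + 2√(47355) + 287 = 452 + 2√(47355), so γ^2 - 452 = 2√(47355); squaring, (γ^2 - 452)^2 = 4·47355, i.e. γ^4 - 904γ^2 + 204304 - 189420 = 0, i.e. γ^4 - 904γ^2 + 14884 = 0. So γ is a root of x^4 - 904x^2 + 14884. This polynomial is irreducible over Q: it has no rational root (each ±√165 ± √287 is irrational), and any factorization into two quadratics over Q would force √(47355) ∈ Q (pairing opposite roots) or √165, √287 ∈ Q (other pairings), all impossible. Hence [Q(γ):Q] = 4 = [Q(√165, √287):Q], so Q(γ) = Q(√165, √287).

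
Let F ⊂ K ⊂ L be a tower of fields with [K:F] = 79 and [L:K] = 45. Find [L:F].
[L:F] = 3555

The tower law says that for any tower of field extensions F ⊂ K ⊂ L with finite degrees, [L:F] = [L:K] · [K:F]. Here this gives [L:F] = 45 · 79 = 3555.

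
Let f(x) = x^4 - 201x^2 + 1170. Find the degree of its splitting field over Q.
[K : Q] = 4

Solving the quadratic in x^2: x^2 = (201 ± √(201^2 - 4·1170))/2 = (201 ± √35721)/2 = (201 ± 189)/2, giving x^2 = 6 or x^2 = 195. So f(x) = (x^2 - 6)(x^2 - 195) and the roots of f are ±√6, ±√195. Hence the splitting field is K = Q(√6, √195). Since 6 and 195 are distinct squarefree integers > 1, their product 1170 is not a perfect square, so √195 ∉ Q(√6). By the tower law [K:Q] = [Q(√6,√195):Q(√6)] · [Q(√6):Q] = 2 · 2 = 4.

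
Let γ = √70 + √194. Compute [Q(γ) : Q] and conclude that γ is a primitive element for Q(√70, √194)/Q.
[Q(γ) : Q] = 4 (equivalently, Q(γ) = Q(√70, √194))

Obviously Q(γ) ⊆ Q(√70, √194), and [Q(√70, √194):Q] = 4 (since 70, 194 are distinct squarefree integers > 1 with 13580 not a perfect square). To show equality we compute the minimal polynomial of γ. From γ = √70 + √194: γ^2 = 70 + 2√(13580) + 194 = 264 + 2√(13580), so γ^2 - 264 = 2√(13580); squaring, (γ^2 - 264)^2 = 4·13580, i.e. γ^4 - 528γ^2 + 69696 - 54320 = 0, i.e. γ^4 - 528γ^2 + 15376 = 0. So γ is a root of x^4 - 528x^2 + 15376. This polynomial is irreducible over Q: it has no rational root (each ±√70 ± √194 is irrational), and any factorization into two quadratics over Q would force √(13580) ∈ Q (pairing opposite roots) or √70, √194 ∈ Q (other pairings), all impossible. Hence [Q(γ):Q] = 4 = [Q(√70, √194):Q], so Q(γ) = Q(√70, √194).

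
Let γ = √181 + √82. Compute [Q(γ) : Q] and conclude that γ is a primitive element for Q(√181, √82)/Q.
[Q(γ) : Q] = 4 (equivalently, Q(γ) = Q(√181, √82))

Obviously Q(γ) ⊆ Q(√181, √82), and [Q(√181, √82):Q] = 4 (since 181, 82 are distinct squarefree integers > 1 with 14842 not a perfect square). To show equality we compute the minimal polynomial of γ. From γ = √181 + √82: γ^2 = 181 + 2√(14842) + 82 = 263 + 2√(14842), so γ^2 - 263 = 2√(14842); squaring, (γ^2 - 263)^2 = 4·14842, i.e. γ^4 - 526γ^2 + 69169 - 59368 = 0, i.e. γ^4 - 526γ^2 + 9801 = 0. So γ is a root of x^4 - 526x^2 + 9801. This polynomial is irreducible over Q: it has no rational root (each ±√181 ± √82 is irrational), and any factorization into two quadratics over Q would force √(14842) ∈ Q (pairing opposite roots) or √181, √82 ∈ Q (other pairings), all impossible. Hence [Q(γ):Q] = 4 = [Q(√181, √82):Q], so Q(γ) = Q(√181, √82).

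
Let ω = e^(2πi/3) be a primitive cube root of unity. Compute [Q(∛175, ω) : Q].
[Q(∛175, ω) : Q] = 6

[Q(∛175):Q] = 3 (min poly x^3 - 175, irreducible since 175 is not a perfect cube). [Q(ω):Q] = 2 (min poly x^2 + x + 1). Since Q(∛175) ⊂ R and ω ∉ R, we have ω ∉ Q(∛175), so x^2 + x + 1 remains irreducible over Q(∛175) and [Q(∛175, ω) : Q(∛175)] = 2. By the tower law, [Q(∛175, ω) : Q] = 3 · 2 = 6. (In fact Q(∛175, ω) is the splitting field of x^3 - 175 over Q.)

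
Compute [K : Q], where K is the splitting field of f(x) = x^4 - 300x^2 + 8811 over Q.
[K : Q] = 4

Solving the quadratic in x^2: x^2 = (300 ± √(300^2 - 4·8811))/2 = (300 ± √54756)/2 = (300 ± 234)/2, giving x^2 = 33 or x^2 = 267. So f(x) = (x^2 - 33)(x^2 - 267) and the roots of f are ±√33, ±√267. Hence the splitting field is K = Q(√33, √267). Since 33 and 267 are distinct squarefree integers > 1, their product 8811 is not a perfect square, so √267 ∉ Q(√33). By the tower law [K:Q] = [Q(√33,√267):Q(√33)] · [Q(√33):Q] = 2 · 2 = 4.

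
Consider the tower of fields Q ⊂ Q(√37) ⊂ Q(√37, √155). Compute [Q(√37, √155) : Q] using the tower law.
[Q(√37, √155) : Q] = 4

[Q(√37):Q] = 2 (min poly x^2 - 37, irreducible since 37 is squarefree > 1). For the top step, suppose √155 ∈ Q(√37), say √155 = c + d√37 with c, d ∈ Q. Squaring: 155 = c^2 + 37d^2 + 2cd√37. Since √37 ∉ Q this forces 2cd = 0. If d = 0 then √155 = c ∈ Q, contradicting 155 squarefree > 1. If c = 0 then 155 = 37d^2, so 37·155 = (37d)^2 is a perfect square in Q — but 37·155 = 5735 is not a perfect square (since 37 and 155 are distinct squarefree integers). Contradiction. Hence √155 ∉ Q(√37), so x^2 - 155 stays irreducible over Q(√37) and [Q(√37, √155) : Q(√37)] = 2. By the tower law, [Q(√37, √155) : Q] = 2 · 2 = 4.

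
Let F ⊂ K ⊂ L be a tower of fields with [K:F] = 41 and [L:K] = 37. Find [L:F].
[L:F] = 1517

The tower law says that for any tower of field extensions F ⊂ K ⊂ L with finite degrees, [L:F] = [L:K] · [K:F]. Here this gives [L:F] = 37 · 41 = 1517.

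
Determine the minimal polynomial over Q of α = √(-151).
m_α(x) = x^2 + 151

α satisfies α^2 + 151 = 0, so x^2 + 151 annihilates α. Since d = -151 is squarefree and ≠ 1, it is not a perfect square in Q, so x^2 + 151 has no rational root and is therefore irreducible over Q (a degree-2 polynomial over a field is irreducible iff it has no root). Hence m_α(x) = x^2 + 151.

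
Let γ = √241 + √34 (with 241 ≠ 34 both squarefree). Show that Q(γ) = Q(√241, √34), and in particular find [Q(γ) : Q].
[Q(γ) : Q] = 4 (equivalently, Q(γ) = Q(√241, √34))

Obviously Q(γ) ⊆ Q(√241, √34), and [Q(√241, √34):Q] = 4 (since 241, 34 are distinct squarefree integers > 1 with 8194 not a perfect square). To show equality we compute the minimal polynomial of γ. From γ = √241 + √34: γ^2 = 241 + 2√(8194) + 34 = 275 + 2√(8194), so γ^2 - 275 = 2√(8194); squaring, (γ^2 - 275)^2 = 4·8194, i.e. γ^4 - 550γ^2 + 75625 - 32776 = 0, i.e. γ^4 - 550γ^2 + 42849 = 0. So γ is a root of x^4 - 550x^2 + 42849. This polynomial is irreducible over Q: it has no rational root (each ±√241 ± √34 is irrational), and any factorization into two quadratics over Q would force √(8194) ∈ Q (pairing opposite roots) or √241, √34 ∈ Q (other pairings), all impossible. Hence [Q(γ):Q] = 4 = [Q(√241, √34):Q], so Q(γ) = Q(√241, √34).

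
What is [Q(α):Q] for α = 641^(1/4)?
[Q(α):Q] = 4

α is a root of x^4 - 641. By Eisenstein's criterion at the prime p = 641 (which divides the constant term 641 but p^2 = 410881 does not, since 641 is squarefree), x^4 - 641 is irreducible over Q. Hence [Q(α):Q] = 4.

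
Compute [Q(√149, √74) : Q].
[Q(√149, √74) : Q] = 4

[Q(√149):Q] = 2 (min poly x^2 - 149, irreducible since 149 is squarefree > 1). For the top step, suppose √74 ∈ Q(√149), say √74 = c + d√149 with c, d ∈ Q. Squaring: 74 = c^2 + 149d^2 + 2cd√149. Since √149 ∉ Q this forces 2cd = 0. If d = 0 then √74 = c ∈ Q, contradicting 74 squarefree > 1. If c = 0 then 74 = 149d^2, so 149·74 = (149d)^2 is a perfect square in Q — but 149·74 = 11026 is not a perfect square (since 149 and 74 are distinct squarefree integers). Contradiction. Hence √74 ∉ Q(√149), so x^2 - 74 stays irreducible over Q(√149) and [Q(√149, √74) : Q(√149)] = 2. By the tower law, [Q(√149, √74) : Q] = 2 · 2 = 4.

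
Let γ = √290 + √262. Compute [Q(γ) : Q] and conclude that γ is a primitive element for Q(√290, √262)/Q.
[Q(γ) : Q] = 4 (equivalently, Q(γ) = Q(√290, √262))

Obviously Q(γ) ⊆ Q(√290, √262), and [Q(√290, √262):Q] = 4 (since 290, 262 are distinct squarefree integers > 1 with 75980 not a perfect square). To show equality we compute the minimal polynomial of γ. From γ = √290 + √262: γ^2 = 290 + 2√(75980) + 262 = 552 + 2√(75980), so γ^2 - 552 = 2√(75980); squaring, (γ^2 - 552)^2 = 4·75980, i.e. γ^4 - 1104γ^2 + 304704 - 303920 = 0, i.e. γ^4 - 1104γ^2 + 784 = 0. So γ is a root of x^4 - 1104x^2 + 784. This polynomial is irreducible over Q: it has no rational root (each ±√290 ± √262 is irrational), and any factorization into two quadratics over Q would force √(75980) ∈ Q (pairing opposite roots) or √290, √262 ∈ Q (other pairings), all impossible. Hence [Q(γ):Q] = 4 = [Q(√290, √262):Q], so Q(γ) = Q(√290, √262).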